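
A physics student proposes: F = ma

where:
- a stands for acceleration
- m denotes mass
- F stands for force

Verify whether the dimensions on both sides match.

Yes

a (acceleration) has dimensions [L T^-2].
m (mass) has dimensions [M].
F (force) has dimensions [L M T^-2].

Left side: [L M T^-2]
Right side: [L M T^-2]

Both sides have the same dimensions, so the equation is dimensionally consistent.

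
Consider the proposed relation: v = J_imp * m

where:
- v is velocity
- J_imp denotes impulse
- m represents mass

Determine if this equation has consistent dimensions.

No

v (velocity) has dimensions [L T^-1].
J_imp (impulse) has dimensions [L M T^-1].
m (mass) has dimensions [M].

Left side: [L T^-1]
Right side: [L M^2 T^-1]

The two sides have different dimensions, so the equation is NOT dimensionally consistent.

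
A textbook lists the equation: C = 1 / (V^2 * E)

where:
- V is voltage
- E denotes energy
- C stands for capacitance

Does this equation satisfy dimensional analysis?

No

V (voltage) has dimensions [I^-1 L^2 M T^-3].
E (energy) has dimensions [L^2 M T^-2].
C (capacitance) has dimensions [I^2 L^-2 M^-1 T^4].

Left side: [I^2 L^-2 M^-1 T^4]
Right side: [I^2 L^-6 M^-3 T^8]

The two sides have different dimensions, so the equation is NOT dimensionally consistent.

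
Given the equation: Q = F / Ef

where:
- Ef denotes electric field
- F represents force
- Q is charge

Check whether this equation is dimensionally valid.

Yes

Ef (electric field) has dimensions [I^-1 L M T^-3].
F (force) has dimensions [L M T^-2].
Q (charge) has dimensions [I T].

Left side: [I T]
Right side: [I T]

Both sides have the same dimensions, so the equation is dimensionally consistent.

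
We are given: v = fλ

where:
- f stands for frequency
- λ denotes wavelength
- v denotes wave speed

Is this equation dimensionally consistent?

Yes

f (frequency) has dimensions [T^-1].
λ (wavelength) has dimensions [L].
v (wave speed) has dimensions [L T^-1].

Left side: [L T^-1]
Right side: [L T^-1]

Both sides have the same dimensions, so the equation is dimensionally consistent.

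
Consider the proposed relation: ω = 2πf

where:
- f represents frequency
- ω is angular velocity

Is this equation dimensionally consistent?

Yes

f (frequency) has dimensions [T^-1].
ω (angular velocity) has dimensions [T^-1].

Left side: [T^-1]
Right side: [T^-1]

Both sides have the same dimensions, so the equation is dimensionally consistent.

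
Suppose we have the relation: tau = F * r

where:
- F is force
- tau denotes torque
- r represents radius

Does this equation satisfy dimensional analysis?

Yes

F (force) has dimensions [L M T^-2].
tau (torque) has dimensions [L^2 M T^-2].
r (radius) has dimensions [L].

Left side: [L^2 M T^-2]
Right side: [L^2 M T^-2]

Both sides have the same dimensions, so the equation is dimensionally consistent.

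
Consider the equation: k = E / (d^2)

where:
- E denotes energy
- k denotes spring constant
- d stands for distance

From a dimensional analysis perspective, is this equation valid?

Yes

E (energy) has dimensions [L^2 M T^-2].
k (spring constant) has dimensions [M T^-2].
d (distance) has dimensions [L].

Left side: [M T^-2]
Right side: [M T^-2]

Both sides have the same dimensions, so the equation is dimensionally consistent.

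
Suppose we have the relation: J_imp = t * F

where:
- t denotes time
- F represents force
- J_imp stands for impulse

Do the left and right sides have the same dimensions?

Yes

t (time) has dimensions [T].
F (force) has dimensions [L M T^-2].
J_imp (impulse) has dimensions [L M T^-1].

Left side: [L M T^-1]
Right side: [L M T^-1]

Both sides have the same dimensions, so the equation is dimensionally consistent.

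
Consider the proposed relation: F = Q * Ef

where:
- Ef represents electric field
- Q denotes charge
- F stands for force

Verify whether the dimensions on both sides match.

Yes

Ef (electric field) has dimensions [I^-1 L M T^-3].
Q (charge) has dimensions [I T].
F (force) has dimensions [L M T^-2].

Left side: [L M T^-2]
Right side: [L M T^-2]

Both sides have the same dimensions, so the equation is dimensionally consistent.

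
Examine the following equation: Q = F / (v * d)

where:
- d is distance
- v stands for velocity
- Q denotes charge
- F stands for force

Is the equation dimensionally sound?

No

d (distance) has dimensions [L].
v (velocity) has dimensions [L T^-1].
Q (charge) has dimensions [I T].
F (force) has dimensions [L M T^-2].

Left side: [I T]
Right side: [L^-1 M T^-1]

The two sides have different dimensions, so the equation is NOT dimensionally consistent.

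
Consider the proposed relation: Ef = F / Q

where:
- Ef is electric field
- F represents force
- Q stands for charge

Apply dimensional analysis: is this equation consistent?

Yes

Ef (electric field) has dimensions [I^-1 L M T^-3].
F (force) has dimensions [L M T^-2].
Q (charge) has dimensions [I T].

Left side: [I^-1 L M T^-3]
Right side: [I^-1 L M T^-3]

Both sides have the same dimensions, so the equation is dimensionally consistent.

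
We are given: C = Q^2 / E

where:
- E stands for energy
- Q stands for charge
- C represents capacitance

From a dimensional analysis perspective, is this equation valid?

Yes

E (energy) has dimensions [L^2 M T^-2].
Q (charge) has dimensions [I T].
C (capacitance) has dimensions [I^2 L^-2 M^-1 T^4].

Left side: [I^2 L^-2 M^-1 T^4]
Right side: [I^2 L^-2 M^-1 T^4]

Both sides have the same dimensions, so the equation is dimensionally consistent.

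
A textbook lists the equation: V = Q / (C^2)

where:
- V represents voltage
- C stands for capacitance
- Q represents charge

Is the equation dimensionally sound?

No

V (voltage) has dimensions [I^-1 L^2 M T^-3].
C (capacitance) has dimensions [I^2 L^-2 M^-1 T^4].
Q (charge) has dimensions [I T].

Left side: [I^-1 L^2 M T^-3]
Right side: [I^-3 L^4 M^2 T^-7]

The two sides have different dimensions, so the equation is NOT dimensionally consistent.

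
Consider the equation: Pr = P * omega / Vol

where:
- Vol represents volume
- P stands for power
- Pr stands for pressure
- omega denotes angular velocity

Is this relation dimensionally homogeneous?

No

Vol (volume) has dimensions [L^3].
P (power) has dimensions [L^2 M T^-3].
Pr (pressure) has dimensions [L^-1 M T^-2].
omega (angular velocity) has dimensions [T^-1].

Left side: [L^-1 M T^-2]
Right side: [L^-1 M T^-4]

The two sides have different dimensions, so the equation is NOT dimensionally consistent.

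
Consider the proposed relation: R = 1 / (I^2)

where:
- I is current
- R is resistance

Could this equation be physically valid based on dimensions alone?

No

I (current) has dimensions [I].
R (resistance) has dimensions [I^-2 L^2 M T^-3].

Left side: [I^-2 L^2 M T^-3]
Right side: [I^-2]

The two sides have different dimensions, so the equation is NOT dimensionally consistent.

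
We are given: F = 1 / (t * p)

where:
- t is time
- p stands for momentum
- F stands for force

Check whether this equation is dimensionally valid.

No

t (time) has dimensions [T].
p (momentum) has dimensions [L M T^-1].
F (force) has dimensions [L M T^-2].

Left side: [L M T^-2]
Right side: [L^-1 M^-1]

The two sides have different dimensions, so the equation is NOT dimensionally consistent.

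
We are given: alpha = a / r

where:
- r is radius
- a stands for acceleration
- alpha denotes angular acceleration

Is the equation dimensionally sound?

Yes

r (radius) has dimensions [L].
a (acceleration) has dimensions [L T^-2].
alpha (angular acceleration) has dimensions [T^-2].

Left side: [T^-2]
Right side: [T^-2]

Both sides have the same dimensions, so the equation is dimensionally consistent.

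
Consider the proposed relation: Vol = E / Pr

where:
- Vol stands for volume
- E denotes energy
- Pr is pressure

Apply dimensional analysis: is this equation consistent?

Yes

Vol (volume) has dimensions [L^3].
E (energy) has dimensions [L^2 M T^-2].
Pr (pressure) has dimensions [L^-1 M T^-2].

Left side: [L^3]
Right side: [L^3]

Both sides have the same dimensions, so the equation is dimensionally consistent.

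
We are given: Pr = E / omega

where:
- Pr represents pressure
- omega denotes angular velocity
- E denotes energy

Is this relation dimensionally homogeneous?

No

Pr (pressure) has dimensions [L^-1 M T^-2].
omega (angular velocity) has dimensions [T^-1].
E (energy) has dimensions [L^2 M T^-2].

Left side: [L^-1 M T^-2]
Right side: [L^2 M T^-1]

The two sides have different dimensions, so the equation is NOT dimensionally consistent.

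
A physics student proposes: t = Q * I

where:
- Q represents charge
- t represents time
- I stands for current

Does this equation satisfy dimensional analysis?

No

Q (charge) has dimensions [I T].
t (time) has dimensions [T].
I (current) has dimensions [I].

Left side: [T]
Right side: [I^2 T]

The two sides have different dimensions, so the equation is NOT dimensionally consistent.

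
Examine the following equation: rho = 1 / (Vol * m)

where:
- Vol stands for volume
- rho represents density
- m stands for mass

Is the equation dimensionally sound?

No

Vol (volume) has dimensions [L^3].
rho (density) has dimensions [L^-3 M].
m (mass) has dimensions [M].

Left side: [L^-3 M]
Right side: [L^-3 M^-1]

The two sides have different dimensions, so the equation is NOT dimensionally consistent.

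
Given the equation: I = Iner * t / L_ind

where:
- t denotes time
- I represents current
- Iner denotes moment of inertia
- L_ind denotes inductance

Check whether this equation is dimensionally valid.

No

t (time) has dimensions [T].
I (current) has dimensions [I].
Iner (moment of inertia) has dimensions [L^2 M].
L_ind (inductance) has dimensions [I^-2 L^2 M T^-2].

Left side: [I]
Right side: [I^2 T^3]

The two sides have different dimensions, so the equation is NOT dimensionally consistent.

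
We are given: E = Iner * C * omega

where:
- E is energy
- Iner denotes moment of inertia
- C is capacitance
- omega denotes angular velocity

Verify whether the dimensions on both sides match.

No

E (energy) has dimensions [L^2 M T^-2].
Iner (moment of inertia) has dimensions [L^2 M].
C (capacitance) has dimensions [I^2 L^-2 M^-1 T^4].
omega (angular velocity) has dimensions [T^-1].

Left side: [L^2 M T^-2]
Right side: [I^2 T^3]

The two sides have different dimensions, so the equation is NOT dimensionally consistent.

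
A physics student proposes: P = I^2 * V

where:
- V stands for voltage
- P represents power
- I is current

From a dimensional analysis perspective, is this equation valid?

No

V (voltage) has dimensions [I^-1 L^2 M T^-3].
P (power) has dimensions [L^2 M T^-3].
I (current) has dimensions [I].

Left side: [L^2 M T^-3]
Right side: [I L^2 M T^-3]

The two sides have different dimensions, so the equation is NOT dimensionally consistent.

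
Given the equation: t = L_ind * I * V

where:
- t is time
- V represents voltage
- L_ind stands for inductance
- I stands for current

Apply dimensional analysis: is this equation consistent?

No

t (time) has dimensions [T].
V (voltage) has dimensions [I^-1 L^2 M T^-3].
L_ind (inductance) has dimensions [I^-2 L^2 M T^-2].
I (current) has dimensions [I].

Left side: [T]
Right side: [I^-2 L^4 M^2 T^-5]

The two sides have different dimensions, so the equation is NOT dimensionally consistent.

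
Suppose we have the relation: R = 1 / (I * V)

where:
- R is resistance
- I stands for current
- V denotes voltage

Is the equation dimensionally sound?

No

R (resistance) has dimensions [I^-2 L^2 M T^-3].
I (current) has dimensions [I].
V (voltage) has dimensions [I^-1 L^2 M T^-3].

Left side: [I^-2 L^2 M T^-3]
Right side: [L^-2 M^-1 T^3]

The two sides have different dimensions, so the equation is NOT dimensionally consistent.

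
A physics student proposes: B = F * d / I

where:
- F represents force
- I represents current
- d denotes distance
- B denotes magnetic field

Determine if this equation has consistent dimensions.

No

F (force) has dimensions [L M T^-2].
I (current) has dimensions [I].
d (distance) has dimensions [L].
B (magnetic field) has dimensions [I^-1 M T^-2].

Left side: [I^-1 M T^-2]
Right side: [I^-1 L^2 M T^-2]

The two sides have different dimensions, so the equation is NOT dimensionally consistent.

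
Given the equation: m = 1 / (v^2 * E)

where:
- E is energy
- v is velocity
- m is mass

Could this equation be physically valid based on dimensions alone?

No

E (energy) has dimensions [L^2 M T^-2].
v (velocity) has dimensions [L T^-1].
m (mass) has dimensions [M].

Left side: [M]
Right side: [L^-4 M^-1 T^4]

The two sides have different dimensions, so the equation is NOT dimensionally consistent.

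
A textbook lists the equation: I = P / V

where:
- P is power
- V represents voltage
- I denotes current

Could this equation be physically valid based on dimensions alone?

Yes

P (power) has dimensions [L^2 M T^-3].
V (voltage) has dimensions [I^-1 L^2 M T^-3].
I (current) has dimensions [I].

Left side: [I]
Right side: [I]

Both sides have the same dimensions, so the equation is dimensionally consistent.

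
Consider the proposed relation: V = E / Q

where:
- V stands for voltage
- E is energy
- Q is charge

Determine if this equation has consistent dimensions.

Yes

V (voltage) has dimensions [I^-1 L^2 M T^-3].
E (energy) has dimensions [L^2 M T^-2].
Q (charge) has dimensions [I T].

Left side: [I^-1 L^2 M T^-3]
Right side: [I^-1 L^2 M T^-3]

Both sides have the same dimensions, so the equation is dimensionally consistent.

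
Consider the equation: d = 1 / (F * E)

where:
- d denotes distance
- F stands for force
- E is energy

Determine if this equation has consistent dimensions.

No

d (distance) has dimensions [L].
F (force) has dimensions [L M T^-2].
E (energy) has dimensions [L^2 M T^-2].

Left side: [L]
Right side: [L^-3 M^-2 T^4]

The two sides have different dimensions, so the equation is NOT dimensionally consistent.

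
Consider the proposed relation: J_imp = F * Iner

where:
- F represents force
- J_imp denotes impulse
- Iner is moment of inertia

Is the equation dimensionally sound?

No

F (force) has dimensions [L M T^-2].
J_imp (impulse) has dimensions [L M T^-1].
Iner (moment of inertia) has dimensions [L^2 M].

Left side: [L M T^-1]
Right side: [L^3 M^2 T^-2]

The two sides have different dimensions, so the equation is NOT dimensionally consistent.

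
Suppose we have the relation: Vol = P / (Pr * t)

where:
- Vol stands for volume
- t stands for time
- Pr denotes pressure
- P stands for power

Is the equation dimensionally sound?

No

Vol (volume) has dimensions [L^3].
t (time) has dimensions [T].
Pr (pressure) has dimensions [L^-1 M T^-2].
P (power) has dimensions [L^2 M T^-3].

Left side: [L^3]
Right side: [L^3 T^-2]

The two sides have different dimensions, so the equation is NOT dimensionally consistent.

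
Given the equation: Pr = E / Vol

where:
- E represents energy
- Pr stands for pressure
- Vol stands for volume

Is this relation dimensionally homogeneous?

Yes

E (energy) has dimensions [L^2 M T^-2].
Pr (pressure) has dimensions [L^-1 M T^-2].
Vol (volume) has dimensions [L^3].

Left side: [L^-1 M T^-2]
Right side: [L^-1 M T^-2]

Both sides have the same dimensions, so the equation is dimensionally consistent.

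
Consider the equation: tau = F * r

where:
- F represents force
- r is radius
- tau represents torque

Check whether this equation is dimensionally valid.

Yes

F (force) has dimensions [L M T^-2].
r (radius) has dimensions [L].
tau (torque) has dimensions [L^2 M T^-2].

Left side: [L^2 M T^-2]
Right side: [L^2 M T^-2]

Both sides have the same dimensions, so the equation is dimensionally consistent.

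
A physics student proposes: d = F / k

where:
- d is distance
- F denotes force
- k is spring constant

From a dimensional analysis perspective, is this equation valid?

Yes

d (distance) has dimensions [L].
F (force) has dimensions [L M T^-2].
k (spring constant) has dimensions [M T^-2].

Left side: [L]
Right side: [L]

Both sides have the same dimensions, so the equation is dimensionally consistent.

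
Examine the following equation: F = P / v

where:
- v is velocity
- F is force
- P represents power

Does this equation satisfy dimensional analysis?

Yes

v (velocity) has dimensions [L T^-1].
F (force) has dimensions [L M T^-2].
P (power) has dimensions [L^2 M T^-3].

Left side: [L M T^-2]
Right side: [L M T^-2]

Both sides have the same dimensions, so the equation is dimensionally consistent.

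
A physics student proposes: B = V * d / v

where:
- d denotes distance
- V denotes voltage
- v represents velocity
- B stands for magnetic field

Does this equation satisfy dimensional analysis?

No

d (distance) has dimensions [L].
V (voltage) has dimensions [I^-1 L^2 M T^-3].
v (velocity) has dimensions [L T^-1].
B (magnetic field) has dimensions [I^-1 M T^-2].

Left side: [I^-1 M T^-2]
Right side: [I^-1 L^2 M T^-2]

The two sides have different dimensions, so the equation is NOT dimensionally consistent.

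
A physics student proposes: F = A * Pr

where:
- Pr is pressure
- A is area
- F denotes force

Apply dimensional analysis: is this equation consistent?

Yes

Pr (pressure) has dimensions [L^-1 M T^-2].
A (area) has dimensions [L^2].
F (force) has dimensions [L M T^-2].

Left side: [L M T^-2]
Right side: [L M T^-2]

Both sides have the same dimensions, so the equation is dimensionally consistent.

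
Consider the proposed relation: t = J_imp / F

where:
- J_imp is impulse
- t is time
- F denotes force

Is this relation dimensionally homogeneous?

Yes

J_imp (impulse) has dimensions [L M T^-1].
t (time) has dimensions [T].
F (force) has dimensions [L M T^-2].

Left side: [T]
Right side: [T]

Both sides have the same dimensions, so the equation is dimensionally consistent.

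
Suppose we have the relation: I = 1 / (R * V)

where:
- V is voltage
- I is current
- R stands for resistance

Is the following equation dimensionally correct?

No

V (voltage) has dimensions [I^-1 L^2 M T^-3].
I (current) has dimensions [I].
R (resistance) has dimensions [I^-2 L^2 M T^-3].

Left side: [I]
Right side: [I^3 L^-4 M^-2 T^6]

The two sides have different dimensions, so the equation is NOT dimensionally consistent.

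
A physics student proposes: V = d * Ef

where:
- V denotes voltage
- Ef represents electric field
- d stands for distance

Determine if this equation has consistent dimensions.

Yes

V (voltage) has dimensions [I^-1 L^2 M T^-3].
Ef (electric field) has dimensions [I^-1 L M T^-3].
d (distance) has dimensions [L].

Left side: [I^-1 L^2 M T^-3]
Right side: [I^-1 L^2 M T^-3]

Both sides have the same dimensions, so the equation is dimensionally consistent.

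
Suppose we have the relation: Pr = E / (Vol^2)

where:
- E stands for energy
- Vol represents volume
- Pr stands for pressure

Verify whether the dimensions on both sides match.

No

E (energy) has dimensions [L^2 M T^-2].
Vol (volume) has dimensions [L^3].
Pr (pressure) has dimensions [L^-1 M T^-2].

Left side: [L^-1 M T^-2]
Right side: [L^-4 M T^-2]

The two sides have different dimensions, so the equation is NOT dimensionally consistent.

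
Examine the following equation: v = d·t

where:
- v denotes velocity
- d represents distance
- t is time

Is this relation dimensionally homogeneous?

No

v (velocity) has dimensions [L T^-1].
d (distance) has dimensions [L].
t (time) has dimensions [T].

Left side: [L T^-1]
Right side: [L T]

The two sides have different dimensions, so the equation is NOT dimensionally consistent.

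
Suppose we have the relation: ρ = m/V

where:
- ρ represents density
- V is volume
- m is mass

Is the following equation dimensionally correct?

Yes

ρ (density) has dimensions [L^-3 M].
V (volume) has dimensions [L^3].
m (mass) has dimensions [M].

Left side: [L^-3 M]
Right side: [L^-3 M]

Both sides have the same dimensions, so the equation is dimensionally consistent.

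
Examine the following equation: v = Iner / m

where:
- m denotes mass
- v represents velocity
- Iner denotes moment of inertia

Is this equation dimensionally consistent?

No

m (mass) has dimensions [M].
v (velocity) has dimensions [L T^-1].
Iner (moment of inertia) has dimensions [L^2 M].

Left side: [L T^-1]
Right side: [L^2]

The two sides have different dimensions, so the equation is NOT dimensionally consistent.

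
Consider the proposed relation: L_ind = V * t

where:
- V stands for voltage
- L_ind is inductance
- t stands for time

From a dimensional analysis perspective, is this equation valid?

No

V (voltage) has dimensions [I^-1 L^2 M T^-3].
L_ind (inductance) has dimensions [I^-2 L^2 M T^-2].
t (time) has dimensions [T].

Left side: [I^-2 L^2 M T^-2]
Right side: [I^-1 L^2 M T^-2]

The two sides have different dimensions, so the equation is NOT dimensionally consistent.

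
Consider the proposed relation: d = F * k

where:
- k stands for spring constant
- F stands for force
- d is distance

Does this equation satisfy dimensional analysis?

No

k (spring constant) has dimensions [M T^-2].
F (force) has dimensions [L M T^-2].
d (distance) has dimensions [L].

Left side: [L]
Right side: [L M^2 T^-4]

The two sides have different dimensions, so the equation is NOT dimensionally consistent.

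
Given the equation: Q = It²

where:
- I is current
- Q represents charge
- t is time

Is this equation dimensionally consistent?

No

I (current) has dimensions [I].
Q (charge) has dimensions [I T].
t (time) has dimensions [T].

Left side: [I T]
Right side: [I T^2]

The two sides have different dimensions, so the equation is NOT dimensionally consistent.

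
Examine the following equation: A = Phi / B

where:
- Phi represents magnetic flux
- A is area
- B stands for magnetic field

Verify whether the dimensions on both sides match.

Yes

Phi (magnetic flux) has dimensions [I^-1 L^2 M T^-2].
A (area) has dimensions [L^2].
B (magnetic field) has dimensions [I^-1 M T^-2].

Left side: [L^2]
Right side: [L^2]

Both sides have the same dimensions, so the equation is dimensionally consistent.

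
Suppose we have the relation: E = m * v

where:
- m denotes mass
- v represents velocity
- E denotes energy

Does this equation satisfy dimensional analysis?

No

m (mass) has dimensions [M].
v (velocity) has dimensions [L T^-1].
E (energy) has dimensions [L^2 M T^-2].

Left side: [L^2 M T^-2]
Right side: [L M T^-1]

The two sides have different dimensions, so the equation is NOT dimensionally consistent.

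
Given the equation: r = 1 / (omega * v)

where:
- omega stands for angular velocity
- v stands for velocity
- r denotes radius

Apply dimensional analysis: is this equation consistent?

No

omega (angular velocity) has dimensions [T^-1].
v (velocity) has dimensions [L T^-1].
r (radius) has dimensions [L].

Left side: [L]
Right side: [L^-1 T^2]

The two sides have different dimensions, so the equation is NOT dimensionally consistent.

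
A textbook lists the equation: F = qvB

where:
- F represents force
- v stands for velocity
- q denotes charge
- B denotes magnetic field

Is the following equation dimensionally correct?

Yes

F (force) has dimensions [L M T^-2].
v (velocity) has dimensions [L T^-1].
q (charge) has dimensions [I T].
B (magnetic field) has dimensions [I^-1 M T^-2].

Left side: [L M T^-2]
Right side: [L M T^-2]

Both sides have the same dimensions, so the equation is dimensionally consistent.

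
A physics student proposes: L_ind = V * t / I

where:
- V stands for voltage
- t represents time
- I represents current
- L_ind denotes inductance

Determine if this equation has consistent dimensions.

Yes

V (voltage) has dimensions [I^-1 L^2 M T^-3].
t (time) has dimensions [T].
I (current) has dimensions [I].
L_ind (inductance) has dimensions [I^-2 L^2 M T^-2].

Left side: [I^-2 L^2 M T^-2]
Right side: [I^-2 L^2 M T^-2]

Both sides have the same dimensions, so the equation is dimensionally consistent.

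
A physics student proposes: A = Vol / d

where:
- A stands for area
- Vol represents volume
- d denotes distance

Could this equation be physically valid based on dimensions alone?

Yes

A (area) has dimensions [L^2].
Vol (volume) has dimensions [L^3].
d (distance) has dimensions [L].

Left side: [L^2]
Right side: [L^2]

Both sides have the same dimensions, so the equation is dimensionally consistent.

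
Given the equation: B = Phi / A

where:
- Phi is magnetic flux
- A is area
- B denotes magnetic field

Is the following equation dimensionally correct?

Yes

Phi (magnetic flux) has dimensions [I^-1 L^2 M T^-2].
A (area) has dimensions [L^2].
B (magnetic field) has dimensions [I^-1 M T^-2].

Left side: [I^-1 M T^-2]
Right side: [I^-1 M T^-2]

Both sides have the same dimensions, so the equation is dimensionally consistent.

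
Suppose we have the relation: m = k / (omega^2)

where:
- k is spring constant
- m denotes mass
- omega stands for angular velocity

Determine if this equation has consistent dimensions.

Yes

k (spring constant) has dimensions [M T^-2].
m (mass) has dimensions [M].
omega (angular velocity) has dimensions [T^-1].

Left side: [M]
Right side: [M]

Both sides have the same dimensions, so the equation is dimensionally consistent.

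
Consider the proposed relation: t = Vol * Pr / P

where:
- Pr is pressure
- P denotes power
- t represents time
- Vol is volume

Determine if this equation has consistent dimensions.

Yes

Pr (pressure) has dimensions [L^-1 M T^-2].
P (power) has dimensions [L^2 M T^-3].
t (time) has dimensions [T].
Vol (volume) has dimensions [L^3].

Left side: [T]
Right side: [T]

Both sides have the same dimensions, so the equation is dimensionally consistent.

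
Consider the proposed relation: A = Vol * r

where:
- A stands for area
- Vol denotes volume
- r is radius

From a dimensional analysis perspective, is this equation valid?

No

A (area) has dimensions [L^2].
Vol (volume) has dimensions [L^3].
r (radius) has dimensions [L].

Left side: [L^2]
Right side: [L^4]

The two sides have different dimensions, so the equation is NOT dimensionally consistent.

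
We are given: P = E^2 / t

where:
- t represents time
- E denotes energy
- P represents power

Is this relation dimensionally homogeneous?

No

t (time) has dimensions [T].
E (energy) has dimensions [L^2 M T^-2].
P (power) has dimensions [L^2 M T^-3].

Left side: [L^2 M T^-3]
Right side: [L^4 M^2 T^-5]

The two sides have different dimensions, so the equation is NOT dimensionally consistent.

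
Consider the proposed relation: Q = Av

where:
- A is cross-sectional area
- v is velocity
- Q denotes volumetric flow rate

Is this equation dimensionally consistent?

Yes

A (cross-sectional area) has dimensions [L^2].
v (velocity) has dimensions [L T^-1].
Q (volumetric flow rate) has dimensions [L^3 T^-1].

Left side: [L^3 T^-1]
Right side: [L^3 T^-1]

Both sides have the same dimensions, so the equation is dimensionally consistent.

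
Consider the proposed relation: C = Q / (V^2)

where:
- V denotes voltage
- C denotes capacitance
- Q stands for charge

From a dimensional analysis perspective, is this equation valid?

No

V (voltage) has dimensions [I^-1 L^2 M T^-3].
C (capacitance) has dimensions [I^2 L^-2 M^-1 T^4].
Q (charge) has dimensions [I T].

Left side: [I^2 L^-2 M^-1 T^4]
Right side: [I^3 L^-4 M^-2 T^7]

The two sides have different dimensions, so the equation is NOT dimensionally consistent.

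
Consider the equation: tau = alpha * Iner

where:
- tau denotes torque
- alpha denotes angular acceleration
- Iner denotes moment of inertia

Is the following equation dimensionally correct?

Yes

tau (torque) has dimensions [L^2 M T^-2].
alpha (angular acceleration) has dimensions [T^-2].
Iner (moment of inertia) has dimensions [L^2 M].

Left side: [L^2 M T^-2]
Right side: [L^2 M T^-2]

Both sides have the same dimensions, so the equation is dimensionally consistent.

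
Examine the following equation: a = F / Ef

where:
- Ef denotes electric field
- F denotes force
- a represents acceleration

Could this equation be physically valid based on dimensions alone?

No

Ef (electric field) has dimensions [I^-1 L M T^-3].
F (force) has dimensions [L M T^-2].
a (acceleration) has dimensions [L T^-2].

Left side: [L T^-2]
Right side: [I T]

The two sides have different dimensions, so the equation is NOT dimensionally consistent.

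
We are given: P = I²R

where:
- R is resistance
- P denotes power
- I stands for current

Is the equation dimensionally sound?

Yes

R (resistance) has dimensions [I^-2 L^2 M T^-3].
P (power) has dimensions [L^2 M T^-3].
I (current) has dimensions [I].

Left side: [L^2 M T^-3]
Right side: [L^2 M T^-3]

Both sides have the same dimensions, so the equation is dimensionally consistent.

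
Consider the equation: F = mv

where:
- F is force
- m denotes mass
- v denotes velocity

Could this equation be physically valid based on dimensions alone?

No

F (force) has dimensions [L M T^-2].
m (mass) has dimensions [M].
v (velocity) has dimensions [L T^-1].

Left side: [L M T^-2]
Right side: [L M T^-1]

The two sides have different dimensions, so the equation is NOT dimensionally consistent.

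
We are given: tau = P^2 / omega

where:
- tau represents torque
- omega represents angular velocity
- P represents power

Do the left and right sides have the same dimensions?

No

tau (torque) has dimensions [L^2 M T^-2].
omega (angular velocity) has dimensions [T^-1].
P (power) has dimensions [L^2 M T^-3].

Left side: [L^2 M T^-2]
Right side: [L^4 M^2 T^-5]

The two sides have different dimensions, so the equation is NOT dimensionally consistent.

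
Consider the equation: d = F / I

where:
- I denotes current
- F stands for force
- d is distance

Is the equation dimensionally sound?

No

I (current) has dimensions [I].
F (force) has dimensions [L M T^-2].
d (distance) has dimensions [L].

Left side: [L]
Right side: [I^-1 L M T^-2]

The two sides have different dimensions, so the equation is NOT dimensionally consistent.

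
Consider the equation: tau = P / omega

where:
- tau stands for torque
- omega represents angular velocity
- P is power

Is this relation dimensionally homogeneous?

Yes

tau (torque) has dimensions [L^2 M T^-2].
omega (angular velocity) has dimensions [T^-1].
P (power) has dimensions [L^2 M T^-3].

Left side: [L^2 M T^-2]
Right side: [L^2 M T^-2]

Both sides have the same dimensions, so the equation is dimensionally consistent.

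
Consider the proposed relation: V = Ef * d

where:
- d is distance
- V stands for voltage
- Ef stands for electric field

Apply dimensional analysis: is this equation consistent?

Yes

d (distance) has dimensions [L].
V (voltage) has dimensions [I^-1 L^2 M T^-3].
Ef (electric field) has dimensions [I^-1 L M T^-3].

Left side: [I^-1 L^2 M T^-3]
Right side: [I^-1 L^2 M T^-3]

Both sides have the same dimensions, so the equation is dimensionally consistent.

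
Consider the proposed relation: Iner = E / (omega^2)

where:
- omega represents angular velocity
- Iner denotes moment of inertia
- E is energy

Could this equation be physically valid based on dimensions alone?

Yes

omega (angular velocity) has dimensions [T^-1].
Iner (moment of inertia) has dimensions [L^2 M].
E (energy) has dimensions [L^2 M T^-2].

Left side: [L^2 M]
Right side: [L^2 M]

Both sides have the same dimensions, so the equation is dimensionally consistent.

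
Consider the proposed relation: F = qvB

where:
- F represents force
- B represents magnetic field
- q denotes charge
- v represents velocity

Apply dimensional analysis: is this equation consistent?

Yes

F (force) has dimensions [L M T^-2].
B (magnetic field) has dimensions [I^-1 M T^-2].
q (charge) has dimensions [I T].
v (velocity) has dimensions [L T^-1].

Left side: [L M T^-2]
Right side: [L M T^-2]

Both sides have the same dimensions, so the equation is dimensionally consistent.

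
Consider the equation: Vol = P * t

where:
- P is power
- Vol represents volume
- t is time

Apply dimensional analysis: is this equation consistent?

No

P (power) has dimensions [L^2 M T^-3].
Vol (volume) has dimensions [L^3].
t (time) has dimensions [T].

Left side: [L^3]
Right side: [L^2 M T^-2]

The two sides have different dimensions, so the equation is NOT dimensionally consistent.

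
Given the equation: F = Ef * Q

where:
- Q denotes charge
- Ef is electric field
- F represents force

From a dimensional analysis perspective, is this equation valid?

Yes

Q (charge) has dimensions [I T].
Ef (electric field) has dimensions [I^-1 L M T^-3].
F (force) has dimensions [L M T^-2].

Left side: [L M T^-2]
Right side: [L M T^-2]

Both sides have the same dimensions, so the equation is dimensionally consistent.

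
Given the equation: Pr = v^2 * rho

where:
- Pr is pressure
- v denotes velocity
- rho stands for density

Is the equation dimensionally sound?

Yes

Pr (pressure) has dimensions [L^-1 M T^-2].
v (velocity) has dimensions [L T^-1].
rho (density) has dimensions [L^-3 M].

Left side: [L^-1 M T^-2]
Right side: [L^-1 M T^-2]

Both sides have the same dimensions, so the equation is dimensionally consistent.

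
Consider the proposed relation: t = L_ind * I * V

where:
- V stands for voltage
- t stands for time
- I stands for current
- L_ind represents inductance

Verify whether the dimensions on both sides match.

No

V (voltage) has dimensions [I^-1 L^2 M T^-3].
t (time) has dimensions [T].
I (current) has dimensions [I].
L_ind (inductance) has dimensions [I^-2 L^2 M T^-2].

Left side: [T]
Right side: [I^-2 L^4 M^2 T^-5]

The two sides have different dimensions, so the equation is NOT dimensionally consistent.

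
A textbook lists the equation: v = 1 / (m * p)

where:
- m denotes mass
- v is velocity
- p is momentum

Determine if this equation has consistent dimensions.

No

m (mass) has dimensions [M].
v (velocity) has dimensions [L T^-1].
p (momentum) has dimensions [L M T^-1].

Left side: [L T^-1]
Right side: [L^-1 M^-2 T]

The two sides have different dimensions, so the equation is NOT dimensionally consistent.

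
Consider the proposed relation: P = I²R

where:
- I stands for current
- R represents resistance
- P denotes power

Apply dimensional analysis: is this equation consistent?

Yes

I (current) has dimensions [I].
R (resistance) has dimensions [I^-2 L^2 M T^-3].
P (power) has dimensions [L^2 M T^-3].

Left side: [L^2 M T^-3]
Right side: [L^2 M T^-3]

Both sides have the same dimensions, so the equation is dimensionally consistent.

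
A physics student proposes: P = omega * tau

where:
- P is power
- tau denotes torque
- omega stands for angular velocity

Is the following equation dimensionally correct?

Yes

P (power) has dimensions [L^2 M T^-3].
tau (torque) has dimensions [L^2 M T^-2].
omega (angular velocity) has dimensions [T^-1].

Left side: [L^2 M T^-3]
Right side: [L^2 M T^-3]

Both sides have the same dimensions, so the equation is dimensionally consistent.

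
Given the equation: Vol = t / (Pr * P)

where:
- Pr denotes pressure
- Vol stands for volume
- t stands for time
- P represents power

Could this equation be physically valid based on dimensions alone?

No

Pr (pressure) has dimensions [L^-1 M T^-2].
Vol (volume) has dimensions [L^3].
t (time) has dimensions [T].
P (power) has dimensions [L^2 M T^-3].

Left side: [L^3]
Right side: [L^-1 M^-2 T^6]

The two sides have different dimensions, so the equation is NOT dimensionally consistent.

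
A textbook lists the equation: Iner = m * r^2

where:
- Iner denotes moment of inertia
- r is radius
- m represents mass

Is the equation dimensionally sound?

Yes

Iner (moment of inertia) has dimensions [L^2 M].
r (radius) has dimensions [L].
m (mass) has dimensions [M].

Left side: [L^2 M]
Right side: [L^2 M]

Both sides have the same dimensions, so the equation is dimensionally consistent.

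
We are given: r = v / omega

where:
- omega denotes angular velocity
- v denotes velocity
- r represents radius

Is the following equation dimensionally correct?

Yes

omega (angular velocity) has dimensions [T^-1].
v (velocity) has dimensions [L T^-1].
r (radius) has dimensions [L].

Left side: [L]
Right side: [L]

Both sides have the same dimensions, so the equation is dimensionally consistent.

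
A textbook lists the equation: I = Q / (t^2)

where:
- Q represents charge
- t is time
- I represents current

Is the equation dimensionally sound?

No

Q (charge) has dimensions [I T].
t (time) has dimensions [T].
I (current) has dimensions [I].

Left side: [I]
Right side: [I T^-1]

The two sides have different dimensions, so the equation is NOT dimensionally consistent.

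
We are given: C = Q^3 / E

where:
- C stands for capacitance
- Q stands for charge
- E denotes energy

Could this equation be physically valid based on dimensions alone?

No

C (capacitance) has dimensions [I^2 L^-2 M^-1 T^4].
Q (charge) has dimensions [I T].
E (energy) has dimensions [L^2 M T^-2].

Left side: [I^2 L^-2 M^-1 T^4]
Right side: [I^3 L^-2 M^-1 T^5]

The two sides have different dimensions, so the equation is NOT dimensionally consistent.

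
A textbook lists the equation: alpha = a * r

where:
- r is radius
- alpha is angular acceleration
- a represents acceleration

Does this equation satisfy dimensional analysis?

No

r (radius) has dimensions [L].
alpha (angular acceleration) has dimensions [T^-2].
a (acceleration) has dimensions [L T^-2].

Left side: [T^-2]
Right side: [L^2 T^-2]

The two sides have different dimensions, so the equation is NOT dimensionally consistent.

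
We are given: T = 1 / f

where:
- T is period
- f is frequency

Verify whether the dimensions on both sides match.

Yes

T (period) has dimensions [T].
f (frequency) has dimensions [T^-1].

Left side: [T]
Right side: [T]

Both sides have the same dimensions, so the equation is dimensionally consistent.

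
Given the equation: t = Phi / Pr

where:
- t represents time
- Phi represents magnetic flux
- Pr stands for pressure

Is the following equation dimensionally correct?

No

t (time) has dimensions [T].
Phi (magnetic flux) has dimensions [I^-1 L^2 M T^-2].
Pr (pressure) has dimensions [L^-1 M T^-2].

Left side: [T]
Right side: [I^-1 L^3]

The two sides have different dimensions, so the equation is NOT dimensionally consistent.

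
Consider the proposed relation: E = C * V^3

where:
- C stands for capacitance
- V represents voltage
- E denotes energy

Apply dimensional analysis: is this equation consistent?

No

C (capacitance) has dimensions [I^2 L^-2 M^-1 T^4].
V (voltage) has dimensions [I^-1 L^2 M T^-3].
E (energy) has dimensions [L^2 M T^-2].

Left side: [L^2 M T^-2]
Right side: [I^-1 L^4 M^2 T^-5]

The two sides have different dimensions, so the equation is NOT dimensionally consistent.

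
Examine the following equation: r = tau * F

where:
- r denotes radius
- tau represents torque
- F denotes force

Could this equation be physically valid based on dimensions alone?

No

r (radius) has dimensions [L].
tau (torque) has dimensions [L^2 M T^-2].
F (force) has dimensions [L M T^-2].

Left side: [L]
Right side: [L^3 M^2 T^-4]

The two sides have different dimensions, so the equation is NOT dimensionally consistent.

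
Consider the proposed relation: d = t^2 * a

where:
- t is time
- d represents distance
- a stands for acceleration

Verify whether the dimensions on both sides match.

Yes

t (time) has dimensions [T].
d (distance) has dimensions [L].
a (acceleration) has dimensions [L T^-2].

Left side: [L]
Right side: [L]

Both sides have the same dimensions, so the equation is dimensionally consistent.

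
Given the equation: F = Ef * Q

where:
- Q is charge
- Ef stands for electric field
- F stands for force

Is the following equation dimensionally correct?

Yes

Q (charge) has dimensions [I T].
Ef (electric field) has dimensions [I^-1 L M T^-3].
F (force) has dimensions [L M T^-2].

Left side: [L M T^-2]
Right side: [L M T^-2]

Both sides have the same dimensions, so the equation is dimensionally consistent.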